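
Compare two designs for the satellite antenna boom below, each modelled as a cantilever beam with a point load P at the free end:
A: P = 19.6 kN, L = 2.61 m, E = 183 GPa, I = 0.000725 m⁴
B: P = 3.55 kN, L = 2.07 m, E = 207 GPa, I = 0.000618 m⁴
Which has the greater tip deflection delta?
Model: a cantilever beam with a point load P at the free end, so delta = (P·L^3) / (3·E·I) (SI units).
  A: delta = (19600 × 2.61^3) / (3 × (1.83 × 10¹¹) × 0.000725) = 0.0008755 m = 0.8755 mm
  B: delta = (3550 × 2.07^3) / (3 × (2.07 × 10¹¹) × 0.000618) = 8.205 × 10⁻⁵ m = 0.08205 mm
0.8755 mm > 0.08205 mm, so A is larger.
Final answer: A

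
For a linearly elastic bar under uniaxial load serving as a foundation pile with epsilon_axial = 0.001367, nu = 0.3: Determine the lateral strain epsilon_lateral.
Model: a linearly elastic bar under uniaxial load, so epsilon_lateral = -nu·epsilon_axial.
Substitute:
  epsilon_lateral = -(0.3 × 0.001367)
  epsilon_lateral = -0.0004101
Final answer: epsilon_lateral = -0.0004101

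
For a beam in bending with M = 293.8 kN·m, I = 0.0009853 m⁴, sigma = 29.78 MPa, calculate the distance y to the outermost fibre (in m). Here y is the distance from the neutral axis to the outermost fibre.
Model: a beam in bending, so sigma = (M·y) / I.
Solve for y: y = (sigma·I) / M.
Convert to SI units:
  M = 293.8 kN·m = 293800 N·m
  sigma = 29.78 MPa = 2.978 × 10⁷ Pa
Substitute:
  y = ((2.978 × 10⁷) × 0.0009853) / 293800
  y = 0.09987 m
Final answer: y = 0.09987 m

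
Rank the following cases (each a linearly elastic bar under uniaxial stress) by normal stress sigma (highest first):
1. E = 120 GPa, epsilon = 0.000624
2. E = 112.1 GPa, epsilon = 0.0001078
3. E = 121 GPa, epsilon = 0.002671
Model: a linearly elastic bar under uniaxial stress, so sigma = E·epsilon (SI units).
  Case 1: sigma = (1.2 × 10¹¹) × 0.000624 = 7.488 × 10⁷ Pa = 74.88 MPa
  Case 2: sigma = (1.121 × 10¹¹) × 0.0001078 = 1.208 × 10⁷ Pa = 12.08 MPa
  Case 3: sigma = (1.21 × 10¹¹) × 0.002671 = 3.232 × 10⁸ Pa = 323.2 MPa
Ordering: 323.2 MPa (case 3) > 74.88 MPa (case 1) > 12.08 MPa (case 2)
Final answer: 3, 1, 2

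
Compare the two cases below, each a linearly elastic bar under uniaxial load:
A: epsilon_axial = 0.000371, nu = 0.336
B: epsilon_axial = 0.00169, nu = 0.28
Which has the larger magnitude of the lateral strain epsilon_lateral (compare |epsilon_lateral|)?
Model: a linearly elastic bar under uniaxial load, so epsilon_lateral = -nu·epsilon_axial (SI units).
  A: epsilon_lateral = -(0.336 × 0.000371) = -0.0001247
  B: epsilon_lateral = -(0.28 × 0.00169) = -0.0004732
|epsilon_lateral|: A = 0.0001247, B = 0.0004732, so B is larger in magnitude.
Final answer: B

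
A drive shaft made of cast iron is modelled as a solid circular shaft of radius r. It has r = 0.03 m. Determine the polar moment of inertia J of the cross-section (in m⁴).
Model: a solid circular shaft of radius r, so J = (π·r^4) / 2.
Substitute:
  J = (π × 0.03^4) / 2
  J = 1.272 × 10⁻⁶ m⁴
Final answer: J = 1.272 × 10⁻⁶ m⁴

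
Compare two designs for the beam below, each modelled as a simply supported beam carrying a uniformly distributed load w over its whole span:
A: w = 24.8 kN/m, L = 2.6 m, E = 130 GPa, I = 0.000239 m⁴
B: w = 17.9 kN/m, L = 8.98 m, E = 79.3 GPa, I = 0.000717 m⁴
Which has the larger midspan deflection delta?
Model: a simply supported beam carrying a uniformly distributed load w over its whole span, so delta = (5·w·L^4) / (384·E·I) (SI units).
  A: delta = (5 × 24800 × 2.6^4) / (384 × (1.3 × 10¹¹) × 0.000239) = 0.0004749 m = 0.4749 mm
  B: delta = (5 × 17900 × 8.98^4) / (384 × (7.93 × 10¹⁰) × 0.000717) = 0.02666 m = 26.66 mm
26.66 mm > 0.4749 mm, so B is larger.
Final answer: B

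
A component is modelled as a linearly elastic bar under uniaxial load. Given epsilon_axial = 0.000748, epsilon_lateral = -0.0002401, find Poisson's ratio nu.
Model: a linearly elastic bar under uniaxial load, so epsilon_lateral = -nu·epsilon_axial.
Solve for nu: nu = -epsilon_lateral / epsilon_axial.
Substitute:
  nu = -(-0.0002401) / 0.000748
  nu = 0.321
Final answer: nu = 0.321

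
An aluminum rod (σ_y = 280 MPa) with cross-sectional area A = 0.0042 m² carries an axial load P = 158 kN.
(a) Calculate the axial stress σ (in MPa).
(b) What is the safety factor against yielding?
(a) Axial stress σ = P/A. Convert P = 158 kN = 158000 N.
  σ = 158000 / 0.0042 = 3.762 × 10⁷ Pa = 37.62 MPa
(b) Safety factor SF = σ_y/σ = 280 / 37.62 = 7.443
Final answer: (a) σ = 37.62 MPa, (b) SF = 7.443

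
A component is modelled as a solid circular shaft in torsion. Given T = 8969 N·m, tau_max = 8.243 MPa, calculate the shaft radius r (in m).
Model: a solid circular shaft in torsion, so tau_max = (2·T) / (π·r^3).
Solve for r: r = ((2·T) / (π·tau_max))^(1/3).
Convert to SI units:
  tau_max = 8.243 MPa = 8.243 × 10⁶ Pa
Substitute:
  r = ((2 × 8969) / (π × (8.243 × 10⁶)))^(1/3)
  r = 0.08848 m
Final answer: r = 0.08848 m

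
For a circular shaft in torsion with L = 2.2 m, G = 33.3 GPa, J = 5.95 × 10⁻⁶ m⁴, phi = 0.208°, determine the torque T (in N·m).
Model: a circular shaft in torsion, so phi = (T·L) / (G·J).
Solve for T: T = (phi·G·J) / L.
Convert to SI units:
  G = 33.3 GPa = 3.33 × 10¹⁰ Pa
  phi = 0.208° = 0.00363 rad
Substitute:
  T = (0.00363 × (3.33 × 10¹⁰) × (5.95 × 10⁻⁶)) / 2.2
  T = 326.9 N·m
Final answer: T = 326.9 N·m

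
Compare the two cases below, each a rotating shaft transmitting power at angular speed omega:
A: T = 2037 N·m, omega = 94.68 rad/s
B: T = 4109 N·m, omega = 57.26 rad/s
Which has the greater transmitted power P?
Model: a rotating shaft transmitting power at angular speed omega, so P = T·omega (SI units).
  A: P = 2037 × 94.68 = 192900 W = 192.9 kW
  B: P = 4109 × 57.26 = 235300 W = 235.3 kW
235.3 kW > 192.9 kW, so B is larger.
Final answer: B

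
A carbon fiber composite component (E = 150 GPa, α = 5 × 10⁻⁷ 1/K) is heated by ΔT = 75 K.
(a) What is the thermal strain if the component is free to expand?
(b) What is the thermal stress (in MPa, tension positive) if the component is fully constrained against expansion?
(a) Free thermal strain ε_th = α·ΔT = (5 × 10⁻⁷) × 75 = 3.75 × 10⁻⁵
(b) Fully constrained, the expansion is suppressed, so σ = -E·α·ΔT. Convert E = 150 GPa = 1.5 × 10¹¹ Pa.
  σ = -(1.5 × 10¹¹) × (5 × 10⁻⁷) × 75 = -5.625 × 10⁶ Pa = -5.625 MPa (compressive)
Final answer: (a) ε_th = 3.75 × 10⁻⁵, (b) σ = -5.625 MPa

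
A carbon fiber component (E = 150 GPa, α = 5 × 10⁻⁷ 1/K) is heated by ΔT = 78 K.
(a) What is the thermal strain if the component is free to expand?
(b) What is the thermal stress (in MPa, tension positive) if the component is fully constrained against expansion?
(a) Free thermal strain ε_th = α·ΔT = (5 × 10⁻⁷) × 78 = 3.9 × 10⁻⁵
(b) Fully constrained, the expansion is suppressed, so σ = -E·α·ΔT. Convert E = 150 GPa = 1.5 × 10¹¹ Pa.
  σ = -(1.5 × 10¹¹) × (5 × 10⁻⁷) × 78 = -5.85 × 10⁶ Pa = -5.85 MPa (compressive)
Final answer: (a) ε_th = 3.9 × 10⁻⁵, (b) σ = -5.85 MPa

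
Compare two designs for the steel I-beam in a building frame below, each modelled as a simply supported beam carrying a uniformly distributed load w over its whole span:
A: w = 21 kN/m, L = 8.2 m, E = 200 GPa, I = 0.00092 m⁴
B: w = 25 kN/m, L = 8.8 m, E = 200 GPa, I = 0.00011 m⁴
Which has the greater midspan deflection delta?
Model: a simply supported beam carrying a uniformly distributed load w over its whole span, so delta = (5·w·L^4) / (384·E·I) (SI units).
  A: delta = (5 × 21000 × 8.2^4) / (384 × (2 × 10¹¹) × 0.00092) = 0.006719 m = 6.719 mm
  B: delta = (5 × 25000 × 8.8^4) / (384 × (2 × 10¹¹) × 0.00011) = 0.08873 m = 88.73 mm
88.73 mm > 6.719 mm, so B is larger.
Final answer: B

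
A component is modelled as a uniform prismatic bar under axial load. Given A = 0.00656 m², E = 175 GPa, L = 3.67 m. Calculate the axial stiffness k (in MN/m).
Model: a uniform prismatic bar under axial load, so k = (A·E) / L.
Convert to SI units:
  E = 175 GPa = 1.75 × 10¹¹ Pa
Substitute:
  k = (0.00656 × (1.75 × 10¹¹)) / 3.67
  k = 3.128 × 10⁸ N/m
Convert: k = 3.128 × 10⁸ N/m = 312.8 MN/m
Final answer: k = 312.8 MN/m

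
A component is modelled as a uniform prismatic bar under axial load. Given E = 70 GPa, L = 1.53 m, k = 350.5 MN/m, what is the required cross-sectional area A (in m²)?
Model: a uniform prismatic bar under axial load, so k = (A·E) / L.
Solve for A: A = (k·L) / E.
Convert to SI units:
  E = 70 GPa = 7 × 10¹⁰ Pa
  k = 350.5 MN/m = 3.505 × 10⁸ N/m
Substitute:
  A = ((3.505 × 10⁸) × 1.53) / (7 × 10¹⁰)
  A = 0.007661 m²
Final answer: A = 0.007661 m²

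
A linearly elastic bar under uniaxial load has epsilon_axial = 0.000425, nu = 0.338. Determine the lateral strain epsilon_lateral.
Model: a linearly elastic bar under uniaxial load, so epsilon_lateral = -nu·epsilon_axial.
Substitute:
  epsilon_lateral = -(0.338 × 0.000425)
  epsilon_lateral = -0.0001436
Final answer: epsilon_lateral = -0.0001436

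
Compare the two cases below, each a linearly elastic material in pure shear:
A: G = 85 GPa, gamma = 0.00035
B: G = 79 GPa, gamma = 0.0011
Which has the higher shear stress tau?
Model: a linearly elastic material in pure shear, so tau = G·gamma (SI units).
  A: tau = (8.5 × 10¹⁰) × 0.00035 = 2.975 × 10⁷ Pa = 29.75 MPa
  B: tau = (7.9 × 10¹⁰) × 0.0011 = 8.69 × 10⁷ Pa = 86.9 MPa
86.9 MPa > 29.75 MPa, so B is larger.
Final answer: B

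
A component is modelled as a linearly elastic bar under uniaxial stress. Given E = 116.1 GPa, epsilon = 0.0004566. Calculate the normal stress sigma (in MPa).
Model: a linearly elastic bar under uniaxial stress, so sigma = E·epsilon.
Convert to SI units:
  E = 116.1 GPa = 1.161 × 10¹¹ Pa
Substitute:
  sigma = (1.161 × 10¹¹) × 0.0004566
  sigma = 5.301 × 10⁷ Pa
Convert: sigma = 5.301 × 10⁷ Pa = 53.01 MPa
Final answer: sigma = 53.01 MPa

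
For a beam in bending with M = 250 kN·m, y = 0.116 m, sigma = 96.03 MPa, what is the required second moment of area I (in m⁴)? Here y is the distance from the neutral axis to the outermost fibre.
Model: a beam in bending, so sigma = (M·y) / I.
Solve for I: I = (M·y) / sigma.
Convert to SI units:
  M = 250 kN·m = 250000 N·m
  sigma = 96.03 MPa = 9.603 × 10⁷ Pa
Substitute:
  I = (250000 × 0.116) / (9.603 × 10⁷)
  I = 0.000302 m⁴
Final answer: I = 0.000302 m⁴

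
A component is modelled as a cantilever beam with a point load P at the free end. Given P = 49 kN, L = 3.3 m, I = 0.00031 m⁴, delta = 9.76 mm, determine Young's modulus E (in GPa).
Model: a cantilever beam with a point load P at the free end, so delta = (P·L^3) / (3·E·I).
Solve for E: E = (P·L^3) / (3·delta·I).
Convert to SI units:
  P = 49 kN = 49000 N
  delta = 9.76 mm = 0.00976 m
Substitute:
  E = (49000 × 3.3^3) / (3 × 0.00976 × 0.00031)
  E = 1.94 × 10¹¹ Pa
Convert: E = 1.94 × 10¹¹ Pa = 194 GPa
Final answer: E = 194 GPa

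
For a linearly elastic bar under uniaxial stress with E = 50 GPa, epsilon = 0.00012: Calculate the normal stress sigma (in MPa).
Model: a linearly elastic bar under uniaxial stress, so sigma = E·epsilon.
Convert to SI units:
  E = 50 GPa = 5 × 10¹⁰ Pa
Substitute:
  sigma = (5 × 10¹⁰) × 0.00012
  sigma = 6 × 10⁶ Pa
Convert: sigma = 6 × 10⁶ Pa = 6 MPa
Final answer: sigma = 6 MPa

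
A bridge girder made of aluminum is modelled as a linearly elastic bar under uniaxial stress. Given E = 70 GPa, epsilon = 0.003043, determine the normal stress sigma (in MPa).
Model: a linearly elastic bar under uniaxial stress, so epsilon = sigma / E.
Solve for sigma: sigma = epsilon·E.
Convert to SI units:
  E = 70 GPa = 7 × 10¹⁰ Pa
Substitute:
  sigma = 0.003043 × (7 × 10¹⁰)
  sigma = 2.13 × 10⁸ Pa
Convert: sigma = 2.13 × 10⁸ Pa = 213 MPa
Final answer: sigma = 213 MPa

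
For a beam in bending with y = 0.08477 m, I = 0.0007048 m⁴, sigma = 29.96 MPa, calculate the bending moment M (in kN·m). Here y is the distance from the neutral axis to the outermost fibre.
Model: a beam in bending, so sigma = (M·y) / I.
Solve for M: M = (sigma·I) / y.
Convert to SI units:
  sigma = 29.96 MPa = 2.996 × 10⁷ Pa
Substitute:
  M = ((2.996 × 10⁷) × 0.0007048) / 0.08477
  M = 249100 N·m
Convert: M = 249100 N·m = 249.1 kN·m
Final answer: M = 249.1 kN·m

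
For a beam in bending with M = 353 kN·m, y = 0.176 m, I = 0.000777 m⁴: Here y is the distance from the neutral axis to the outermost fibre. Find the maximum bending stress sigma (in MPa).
Model: a beam in bending, so sigma = (M·y) / I.
Convert to SI units:
  M = 353 kN·m = 353000 N·m
Substitute:
  sigma = (353000 × 0.176) / 0.000777
  sigma = 7.996 × 10⁷ Pa
Convert: sigma = 7.996 × 10⁷ Pa = 79.96 MPa
Final answer: sigma = 79.96 MPa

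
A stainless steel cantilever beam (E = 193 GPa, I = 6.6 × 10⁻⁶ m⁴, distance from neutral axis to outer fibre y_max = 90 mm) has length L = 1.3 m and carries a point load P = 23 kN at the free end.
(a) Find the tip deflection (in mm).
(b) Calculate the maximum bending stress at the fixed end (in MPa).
(a) Tip deflection of a cantilever with an end point load: δ = P·L^3 / (3·E·I). Convert P = 23 kN = 23000 N, E = 193 GPa = 1.93 × 10¹¹ Pa.
  δ = (23000 × 1.3^3) / (3 × (1.93 × 10¹¹) × (6.6 × 10⁻⁶)) = 0.01322 m = 13.22 mm
(b) Maximum bending moment at the fixed end: M = P·L = 23000 × 1.3 = 29900 N·m. Convert y_max = 90 mm = 0.09 m.
  σ = M·y_max / I = (29900 × 0.09) / (6.6 × 10⁻⁶) = 4.077 × 10⁸ Pa = 407.7 MPa
Final answer: (a) δ = 13.22 mm, (b) σ = 407.7 MPa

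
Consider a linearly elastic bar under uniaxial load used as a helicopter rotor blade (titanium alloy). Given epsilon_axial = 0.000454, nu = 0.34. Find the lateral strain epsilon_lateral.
Model: a linearly elastic bar under uniaxial load, so epsilon_lateral = -nu·epsilon_axial.
Substitute:
  epsilon_lateral = -(0.34 × 0.000454)
  epsilon_lateral = -0.0001544
Final answer: epsilon_lateral = -0.0001544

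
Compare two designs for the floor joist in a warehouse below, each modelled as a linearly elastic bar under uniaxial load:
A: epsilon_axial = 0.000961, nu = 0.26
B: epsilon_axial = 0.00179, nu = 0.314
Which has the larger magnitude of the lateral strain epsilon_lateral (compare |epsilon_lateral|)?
Model: a linearly elastic bar under uniaxial load, so epsilon_lateral = -nu·epsilon_axial (SI units).
  A: epsilon_lateral = -(0.26 × 0.000961) = -0.0002499
  B: epsilon_lateral = -(0.314 × 0.00179) = -0.0005621
|epsilon_lateral|: A = 0.0002499, B = 0.0005621, so B is larger in magnitude.
Final answer: B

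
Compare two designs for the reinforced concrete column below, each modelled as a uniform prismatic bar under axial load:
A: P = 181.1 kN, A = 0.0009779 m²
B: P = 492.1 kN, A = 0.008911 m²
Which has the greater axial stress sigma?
Model: a uniform prismatic bar under axial load, so sigma = P / A (SI units).
  A: sigma = 181100 / 0.0009779 = 1.852 × 10⁸ Pa = 185.2 MPa
  B: sigma = 492100 / 0.008911 = 5.522 × 10⁷ Pa = 55.22 MPa
185.2 MPa > 55.22 MPa, so A is larger.
Final answer: A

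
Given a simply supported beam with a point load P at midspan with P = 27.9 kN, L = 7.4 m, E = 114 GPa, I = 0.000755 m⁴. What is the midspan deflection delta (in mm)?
Model: a simply supported beam with a point load P at midspan, so delta = (P·L^3) / (48·E·I).
Convert to SI units:
  P = 27.9 kN = 27900 N
  E = 114 GPa = 1.14 × 10¹¹ Pa
Substitute:
  delta = (27900 × 7.4^3) / (48 × (1.14 × 10¹¹) × 0.000755)
  delta = 0.002737 m
Convert: delta = 0.002737 m = 2.737 mm
Final answer: delta = 2.737 mm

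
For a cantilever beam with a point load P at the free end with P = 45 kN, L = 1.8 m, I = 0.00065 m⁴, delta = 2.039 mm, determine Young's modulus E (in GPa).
Model: a cantilever beam with a point load P at the free end, so delta = (P·L^3) / (3·E·I).
Solve for E: E = (P·L^3) / (3·delta·I).
Convert to SI units:
  P = 45 kN = 45000 N
  delta = 2.039 mm = 0.002039 m
Substitute:
  E = (45000 × 1.8^3) / (3 × 0.002039 × 0.00065)
  E = 6.601 × 10¹⁰ Pa
Convert: E = 6.601 × 10¹⁰ Pa = 66.01 GPa
Final answer: E = 66.01 GPa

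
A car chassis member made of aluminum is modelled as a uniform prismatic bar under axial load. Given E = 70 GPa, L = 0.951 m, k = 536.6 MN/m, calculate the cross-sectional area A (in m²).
Model: a uniform prismatic bar under axial load, so k = (A·E) / L.
Solve for A: A = (k·L) / E.
Convert to SI units:
  E = 70 GPa = 7 × 10¹⁰ Pa
  k = 536.6 MN/m = 5.366 × 10⁸ N/m
Substitute:
  A = ((5.366 × 10⁸) × 0.951) / (7 × 10¹⁰)
  A = 0.00729 m²
Final answer: A = 0.00729 m²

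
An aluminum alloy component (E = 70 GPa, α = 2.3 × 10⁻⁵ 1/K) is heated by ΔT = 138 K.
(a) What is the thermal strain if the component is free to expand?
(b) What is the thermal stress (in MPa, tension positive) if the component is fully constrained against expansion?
(a) Free thermal strain ε_th = α·ΔT = (2.3 × 10⁻⁵) × 138 = 0.003174
(b) Fully constrained, the expansion is suppressed, so σ = -E·α·ΔT. Convert E = 70 GPa = 7 × 10¹⁰ Pa.
  σ = -(7 × 10¹⁰) × (2.3 × 10⁻⁵) × 138 = -2.222 × 10⁸ Pa = -222.2 MPa (compressive)
Final answer: (a) ε_th = 0.003174, (b) σ = -222.2 MPa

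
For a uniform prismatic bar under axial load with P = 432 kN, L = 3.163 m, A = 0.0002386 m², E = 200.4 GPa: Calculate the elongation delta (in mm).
Model: a uniform prismatic bar under axial load, so delta = (P·L) / (A·E).
Convert to SI units:
  P = 432 kN = 432000 N
  E = 200.4 GPa = 2.004 × 10¹¹ Pa
Substitute:
  delta = (432000 × 3.163) / (0.0002386 × (2.004 × 10¹¹))
  delta = 0.02858 m
Convert: delta = 0.02858 m = 28.58 mm
Final answer: delta = 28.58 mm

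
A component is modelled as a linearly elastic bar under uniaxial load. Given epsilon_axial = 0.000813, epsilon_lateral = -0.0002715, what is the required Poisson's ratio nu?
Model: a linearly elastic bar under uniaxial load, so epsilon_lateral = -nu·epsilon_axial.
Solve for nu: nu = -epsilon_lateral / epsilon_axial.
Substitute:
  nu = -(-0.0002715) / 0.000813
  nu = 0.3339
Final answer: nu = 0.3339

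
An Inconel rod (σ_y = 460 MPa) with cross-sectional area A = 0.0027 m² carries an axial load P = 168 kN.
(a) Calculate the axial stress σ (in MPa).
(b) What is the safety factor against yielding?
(a) Axial stress σ = P/A. Convert P = 168 kN = 168000 N.
  σ = 168000 / 0.0027 = 6.222 × 10⁷ Pa = 62.22 MPa
(b) Safety factor SF = σ_y/σ = 460 / 62.22 = 7.393
Final answer: (a) σ = 62.22 MPa, (b) SF = 7.393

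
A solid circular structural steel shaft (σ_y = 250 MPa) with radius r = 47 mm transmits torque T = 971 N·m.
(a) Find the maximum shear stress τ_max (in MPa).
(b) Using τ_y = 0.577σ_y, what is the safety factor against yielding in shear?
(a) For a solid circular shaft, τ_max = T·r/J with J = π·r^4/2, i.e. τ_max = 2·T / (π·r^3). Convert r = 47 mm = 0.047 m.
  τ_max = (2 × 971) / (π × 0.047^3) = 5.954 × 10⁶ Pa = 5.954 MPa
(b) τ_y = 0.577 × 250 = 144.25 MPa
  SF = τ_y/τ_max = 144.25 / 5.954 = 24.23
Final answer: (a) τ_max = 5.954 MPa, (b) SF = 24.23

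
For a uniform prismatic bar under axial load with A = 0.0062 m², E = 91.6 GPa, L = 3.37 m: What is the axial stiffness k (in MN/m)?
Model: a uniform prismatic bar under axial load, so k = (A·E) / L.
Convert to SI units:
  E = 91.6 GPa = 9.16 × 10¹⁰ Pa
Substitute:
  k = (0.0062 × (9.16 × 10¹⁰)) / 3.37
  k = 1.685 × 10⁸ N/m
Convert: k = 1.685 × 10⁸ N/m = 168.5 MN/m
Final answer: k = 168.5 MN/m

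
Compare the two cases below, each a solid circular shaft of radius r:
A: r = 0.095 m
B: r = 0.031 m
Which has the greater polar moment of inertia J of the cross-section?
Model: a solid circular shaft of radius r, so J = (π·r^4) / 2 (SI units).
  A: J = (π × 0.095^4) / 2 = 0.0001279 m⁴
  B: J = (π × 0.031^4) / 2 = 1.451 × 10⁻⁶ m⁴
0.0001279 m⁴ > 1.451 × 10⁻⁶ m⁴, so A is larger.
Final answer: A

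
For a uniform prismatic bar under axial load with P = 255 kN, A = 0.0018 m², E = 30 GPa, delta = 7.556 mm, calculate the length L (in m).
Model: a uniform prismatic bar under axial load, so delta = (P·L) / (A·E).
Solve for L: L = (delta·A·E) / P.
Convert to SI units:
  P = 255 kN = 255000 N
  E = 30 GPa = 3 × 10¹⁰ Pa
  delta = 7.556 mm = 0.007556 m
Substitute:
  L = (0.007556 × 0.0018 × (3 × 10¹⁰)) / 255000
  L = 1.6 m
Final answer: L = 1.6 m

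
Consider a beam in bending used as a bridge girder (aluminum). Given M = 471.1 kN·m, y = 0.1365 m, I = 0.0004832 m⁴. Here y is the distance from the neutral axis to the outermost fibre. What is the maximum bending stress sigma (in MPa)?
Model: a beam in bending, so sigma = (M·y) / I.
Convert to SI units:
  M = 471.1 kN·m = 471100 N·m
Substitute:
  sigma = (471100 × 0.1365) / 0.0004832
  sigma = 1.331 × 10⁸ Pa
Convert: sigma = 1.331 × 10⁸ Pa = 133.1 MPa
Final answer: sigma = 133.1 MPa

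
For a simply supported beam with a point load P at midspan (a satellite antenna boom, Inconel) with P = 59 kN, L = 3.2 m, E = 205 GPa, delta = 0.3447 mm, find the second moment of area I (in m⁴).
Model: a simply supported beam with a point load P at midspan, so delta = (P·L^3) / (48·E·I).
Solve for I: I = (P·L^3) / (48·delta·E).
Convert to SI units:
  P = 59 kN = 59000 N
  E = 205 GPa = 2.05 × 10¹¹ Pa
  delta = 0.3447 mm = 0.0003447 m
Substitute:
  I = (59000 × 3.2^3) / (48 × 0.0003447 × (2.05 × 10¹¹))
  I = 0.00057 m⁴
Final answer: I = 0.00057 m⁴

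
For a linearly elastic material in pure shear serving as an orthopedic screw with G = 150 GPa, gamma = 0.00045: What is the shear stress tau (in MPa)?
Model: a linearly elastic material in pure shear, so tau = G·gamma.
Convert to SI units:
  G = 150 GPa = 1.5 × 10¹¹ Pa
Substitute:
  tau = (1.5 × 10¹¹) × 0.00045
  tau = 6.75 × 10⁷ Pa
Convert: tau = 6.75 × 10⁷ Pa = 67.5 MPa
Final answer: tau = 67.5 MPa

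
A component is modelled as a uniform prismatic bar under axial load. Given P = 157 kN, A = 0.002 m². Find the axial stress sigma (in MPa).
Model: a uniform prismatic bar under axial load, so sigma = P / A.
Convert to SI units:
  P = 157 kN = 157000 N
Substitute:
  sigma = 157000 / 0.002
  sigma = 7.85 × 10⁷ Pa
Convert: sigma = 7.85 × 10⁷ Pa = 78.5 MPa
Final answer: sigma = 78.5 MPa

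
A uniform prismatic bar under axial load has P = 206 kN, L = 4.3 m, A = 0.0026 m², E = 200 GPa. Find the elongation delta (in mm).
Model: a uniform prismatic bar under axial load, so delta = (P·L) / (A·E).
Convert to SI units:
  P = 206 kN = 206000 N
  E = 200 GPa = 2 × 10¹¹ Pa
Substitute:
  delta = (206000 × 4.3) / (0.0026 × (2 × 10¹¹))
  delta = 0.001703 m
Convert: delta = 0.001703 m = 1.703 mm
Final answer: delta = 1.703 mm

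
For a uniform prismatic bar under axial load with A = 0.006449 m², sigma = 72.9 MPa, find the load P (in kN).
Model: a uniform prismatic bar under axial load, so sigma = P / A.
Solve for P: P = sigma·A.
Convert to SI units:
  sigma = 72.9 MPa = 7.29 × 10⁷ Pa
Substitute:
  P = (7.29 × 10⁷) × 0.006449
  P = 470100 N
Convert: P = 470100 N = 470.1 kN
Final answer: P = 470.1 kN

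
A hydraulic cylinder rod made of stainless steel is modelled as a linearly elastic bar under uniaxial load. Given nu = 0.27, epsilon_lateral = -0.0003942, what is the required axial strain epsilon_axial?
Model: a linearly elastic bar under uniaxial load, so epsilon_lateral = -nu·epsilon_axial.
Solve for epsilon_axial: epsilon_axial = -epsilon_lateral / nu.
Substitute:
  epsilon_axial = -(-0.0003942) / 0.27
  epsilon_axial = 0.00146
Final answer: epsilon_axial = 0.00146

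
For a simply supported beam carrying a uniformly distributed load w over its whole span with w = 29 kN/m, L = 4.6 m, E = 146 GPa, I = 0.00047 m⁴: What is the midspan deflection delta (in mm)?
Model: a simply supported beam carrying a uniformly distributed load w over its whole span, so delta = (5·w·L^4) / (384·E·I).
Convert to SI units:
  w = 29 kN/m = 29000 N/m
  E = 146 GPa = 1.46 × 10¹¹ Pa
Substitute:
  delta = (5 × 29000 × 4.6^4) / (384 × (1.46 × 10¹¹) × 0.00047)
  delta = 0.002464 m
Convert: delta = 0.002464 m = 2.464 mm
Final answer: delta = 2.464 mm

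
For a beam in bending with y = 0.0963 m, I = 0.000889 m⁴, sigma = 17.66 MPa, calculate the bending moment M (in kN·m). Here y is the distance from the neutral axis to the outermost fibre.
Model: a beam in bending, so sigma = (M·y) / I.
Solve for M: M = (sigma·I) / y.
Convert to SI units:
  sigma = 17.66 MPa = 1.766 × 10⁷ Pa
Substitute:
  M = ((1.766 × 10⁷) × 0.000889) / 0.0963
  M = 163000 N·m
Convert: M = 163000 N·m = 163 kN·m
Final answer: M = 163 kN·m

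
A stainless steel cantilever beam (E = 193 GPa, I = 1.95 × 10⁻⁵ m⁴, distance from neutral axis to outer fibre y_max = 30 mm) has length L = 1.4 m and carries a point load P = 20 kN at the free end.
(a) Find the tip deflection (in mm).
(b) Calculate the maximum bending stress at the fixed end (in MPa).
(a) Tip deflection of a cantilever with an end point load: δ = P·L^3 / (3·E·I). Convert P = 20 kN = 20000 N, E = 193 GPa = 1.93 × 10¹¹ Pa.
  δ = (20000 × 1.4^3) / (3 × (1.93 × 10¹¹) × (1.95 × 10⁻⁵)) = 0.004861 m = 4.861 mm
(b) Maximum bending moment at the fixed end: M = P·L = 20000 × 1.4 = 28000 N·m. Convert y_max = 30 mm = 0.03 m.
  σ = M·y_max / I = (28000 × 0.03) / (1.95 × 10⁻⁵) = 4.308 × 10⁷ Pa = 43.08 MPa
Final answer: (a) δ = 4.861 mm, (b) σ = 43.08 MPa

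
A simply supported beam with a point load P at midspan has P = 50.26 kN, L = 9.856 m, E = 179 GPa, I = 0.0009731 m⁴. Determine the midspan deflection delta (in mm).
Model: a simply supported beam with a point load P at midspan, so delta = (P·L^3) / (48·E·I).
Convert to SI units:
  P = 50.26 kN = 50260 N
  E = 179 GPa = 1.79 × 10¹¹ Pa
Substitute:
  delta = (50260 × 9.856^3) / (48 × (1.79 × 10¹¹) × 0.0009731)
  delta = 0.005755 m
Convert: delta = 0.005755 m = 5.755 mm
Final answer: delta = 5.755 mm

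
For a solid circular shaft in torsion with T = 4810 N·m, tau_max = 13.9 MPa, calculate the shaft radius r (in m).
Model: a solid circular shaft in torsion, so tau_max = (2·T) / (π·r^3).
Solve for r: r = ((2·T) / (π·tau_max))^(1/3).
Convert to SI units:
  tau_max = 13.9 MPa = 1.39 × 10⁷ Pa
Substitute:
  r = ((2 × 4810) / (π × (1.39 × 10⁷)))^(1/3)
  r = 0.0604 m
Final answer: r = 0.0604 m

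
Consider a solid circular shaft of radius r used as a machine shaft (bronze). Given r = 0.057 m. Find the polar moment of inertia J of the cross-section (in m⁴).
Model: a solid circular shaft of radius r, so J = (π·r^4) / 2.
Substitute:
  J = (π × 0.057^4) / 2
  J = 1.658 × 10⁻⁵ m⁴
Final answer: J = 1.658 × 10⁻⁵ m⁴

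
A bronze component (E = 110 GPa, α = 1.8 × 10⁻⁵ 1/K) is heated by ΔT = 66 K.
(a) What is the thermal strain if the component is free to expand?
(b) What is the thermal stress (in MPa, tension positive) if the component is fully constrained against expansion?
(a) Free thermal strain ε_th = α·ΔT = (1.8 × 10⁻⁵) × 66 = 0.001188
(b) Fully constrained, the expansion is suppressed, so σ = -E·α·ΔT. Convert E = 110 GPa = 1.1 × 10¹¹ Pa.
  σ = -(1.1 × 10¹¹) × (1.8 × 10⁻⁵) × 66 = -1.307 × 10⁸ Pa = -130.7 MPa (compressive)
Final answer: (a) ε_th = 0.001188, (b) σ = -130.7 MPa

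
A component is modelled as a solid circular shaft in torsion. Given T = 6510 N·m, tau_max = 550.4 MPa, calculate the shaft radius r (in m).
Model: a solid circular shaft in torsion, so tau_max = (2·T) / (π·r^3).
Solve for r: r = ((2·T) / (π·tau_max))^(1/3).
Convert to SI units:
  tau_max = 550.4 MPa = 5.504 × 10⁸ Pa
Substitute:
  r = ((2 × 6510) / (π × (5.504 × 10⁸)))^(1/3)
  r = 0.0196 m
Final answer: r = 0.0196 m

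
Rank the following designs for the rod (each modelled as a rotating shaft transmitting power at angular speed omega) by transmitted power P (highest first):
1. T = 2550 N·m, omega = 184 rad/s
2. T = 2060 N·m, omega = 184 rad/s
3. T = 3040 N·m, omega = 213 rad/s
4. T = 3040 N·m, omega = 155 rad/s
Model: a rotating shaft transmitting power at angular speed omega, so P = T·omega (SI units).
  Case 1: P = 2550 × 184 = 469200 W = 469.2 kW
  Case 2: P = 2060 × 184 = 379000 W = 379 kW
  Case 3: P = 3040 × 213 = 647500 W = 647.5 kW
  Case 4: P = 3040 × 155 = 471200 W = 471.2 kW
Ordering: 647.5 kW (case 3) > 471.2 kW (case 4) > 469.2 kW (case 1) > 379 kW (case 2)
Final answer: 3, 4, 1, 2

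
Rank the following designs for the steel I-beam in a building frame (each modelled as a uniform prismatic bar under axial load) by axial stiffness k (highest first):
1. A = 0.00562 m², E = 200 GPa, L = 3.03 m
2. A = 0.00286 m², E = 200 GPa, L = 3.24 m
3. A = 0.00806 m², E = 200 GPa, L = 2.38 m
Model: a uniform prismatic bar under axial load, so k = (A·E) / L (SI units).
  Case 1: k = (0.00562 × (2 × 10¹¹)) / 3.03 = 3.71 × 10⁸ N/m = 371 MN/m
  Case 2: k = (0.00286 × (2 × 10¹¹)) / 3.24 = 1.765 × 10⁸ N/m = 176.5 MN/m
  Case 3: k = (0.00806 × (2 × 10¹¹)) / 2.38 = 6.773 × 10⁸ N/m = 677.3 MN/m
Ordering: 677.3 MN/m (case 3) > 371 MN/m (case 1) > 176.5 MN/m (case 2)
Final answer: 3, 1, 2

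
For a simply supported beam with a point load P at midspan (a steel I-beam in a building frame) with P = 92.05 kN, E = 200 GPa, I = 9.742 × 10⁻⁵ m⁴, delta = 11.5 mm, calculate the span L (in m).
Model: a simply supported beam with a point load P at midspan, so delta = (P·L^3) / (48·E·I).
Solve for L: L = ((48·delta·E·I) / P)^(1/3).
Convert to SI units:
  P = 92.05 kN = 92050 N
  E = 200 GPa = 2 × 10¹¹ Pa
  delta = 11.5 mm = 0.0115 m
Substitute:
  L = ((48 × 0.0115 × (2 × 10¹¹) × (9.742 × 10⁻⁵)) / 92050)^(1/3)
  L = 4.889 m
Final answer: L = 4.889 m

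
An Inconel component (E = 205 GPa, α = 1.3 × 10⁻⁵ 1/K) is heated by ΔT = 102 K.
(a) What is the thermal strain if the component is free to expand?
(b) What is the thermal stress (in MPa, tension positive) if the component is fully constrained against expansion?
(a) Free thermal strain ε_th = α·ΔT = (1.3 × 10⁻⁵) × 102 = 0.001326
(b) Fully constrained, the expansion is suppressed, so σ = -E·α·ΔT. Convert E = 205 GPa = 2.05 × 10¹¹ Pa.
  σ = -(2.05 × 10¹¹) × (1.3 × 10⁻⁵) × 102 = -2.718 × 10⁸ Pa = -271.8 MPa (compressive)
Final answer: (a) ε_th = 0.001326, (b) σ = -271.8 MPa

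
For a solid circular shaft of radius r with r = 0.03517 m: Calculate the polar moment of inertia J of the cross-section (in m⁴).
Model: a solid circular shaft of radius r, so J = (π·r^4) / 2.
Substitute:
  J = (π × 0.03517^4) / 2
  J = 2.403 × 10⁻⁶ m⁴
Final answer: J = 2.403 × 10⁻⁶ m⁴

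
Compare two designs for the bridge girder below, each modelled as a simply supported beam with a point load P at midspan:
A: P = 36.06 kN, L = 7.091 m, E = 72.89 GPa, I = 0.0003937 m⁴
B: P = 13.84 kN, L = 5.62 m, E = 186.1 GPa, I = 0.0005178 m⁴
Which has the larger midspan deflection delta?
Model: a simply supported beam with a point load P at midspan, so delta = (P·L^3) / (48·E·I) (SI units).
  A: delta = (36060 × 7.091^3) / (48 × (7.289 × 10¹⁰) × 0.0003937) = 0.009334 m = 9.334 mm
  B: delta = (13840 × 5.62^3) / (48 × (1.861 × 10¹¹) × 0.0005178) = 0.0005311 m = 0.5311 mm
9.334 mm > 0.5311 mm, so A is larger.
Final answer: A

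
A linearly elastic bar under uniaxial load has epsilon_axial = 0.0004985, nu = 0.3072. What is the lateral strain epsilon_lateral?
Model: a linearly elastic bar under uniaxial load, so epsilon_lateral = -nu·epsilon_axial.
Substitute:
  epsilon_lateral = -(0.3072 × 0.0004985)
  epsilon_lateral = -0.0001531
Final answer: epsilon_lateral = -0.0001531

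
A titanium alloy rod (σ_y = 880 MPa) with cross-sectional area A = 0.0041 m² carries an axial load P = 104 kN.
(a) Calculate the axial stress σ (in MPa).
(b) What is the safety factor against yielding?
(a) Axial stress σ = P/A. Convert P = 104 kN = 104000 N.
  σ = 104000 / 0.0041 = 2.537 × 10⁷ Pa = 25.37 MPa
(b) Safety factor SF = σ_y/σ = 880 / 25.37 = 34.69
Final answer: (a) σ = 25.37 MPa, (b) SF = 34.69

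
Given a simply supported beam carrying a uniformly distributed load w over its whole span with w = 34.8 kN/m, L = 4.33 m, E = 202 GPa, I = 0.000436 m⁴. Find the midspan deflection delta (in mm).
Model: a simply supported beam carrying a uniformly distributed load w over its whole span, so delta = (5·w·L^4) / (384·E·I).
Convert to SI units:
  w = 34.8 kN/m = 34800 N/m
  E = 202 GPa = 2.02 × 10¹¹ Pa
Substitute:
  delta = (5 × 34800 × 4.33^4) / (384 × (2.02 × 10¹¹) × 0.000436)
  delta = 0.001809 m
Convert: delta = 0.001809 m = 1.809 mm
Final answer: delta = 1.809 mm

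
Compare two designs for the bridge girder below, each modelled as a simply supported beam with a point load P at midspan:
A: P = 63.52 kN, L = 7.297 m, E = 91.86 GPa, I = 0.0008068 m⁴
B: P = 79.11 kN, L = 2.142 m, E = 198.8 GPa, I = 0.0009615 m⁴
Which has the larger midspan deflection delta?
Model: a simply supported beam with a point load P at midspan, so delta = (P·L^3) / (48·E·I) (SI units).
  A: delta = (63520 × 7.297^3) / (48 × (9.186 × 10¹⁰) × 0.0008068) = 0.006938 m = 6.938 mm
  B: delta = (79110 × 2.142^3) / (48 × (1.988 × 10¹¹) × 0.0009615) = 8.474 × 10⁻⁵ m = 0.08474 mm
6.938 mm > 0.08474 mm, so A is larger.
Final answer: A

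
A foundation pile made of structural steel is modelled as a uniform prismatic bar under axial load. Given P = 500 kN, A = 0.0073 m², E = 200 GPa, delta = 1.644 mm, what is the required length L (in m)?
Model: a uniform prismatic bar under axial load, so delta = (P·L) / (A·E).
Solve for L: L = (delta·A·E) / P.
Convert to SI units:
  P = 500 kN = 500000 N
  E = 200 GPa = 2 × 10¹¹ Pa
  delta = 1.644 mm = 0.001644 m
Substitute:
  L = (0.001644 × 0.0073 × (2 × 10¹¹)) / 500000
  L = 4.8 m
Final answer: L = 4.8 m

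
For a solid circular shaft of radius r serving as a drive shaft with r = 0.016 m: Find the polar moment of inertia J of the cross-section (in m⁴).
Model: a solid circular shaft of radius r, so J = (π·r^4) / 2.
Substitute:
  J = (π × 0.016^4) / 2
  J = 1.029 × 10⁻⁷ m⁴
Final answer: J = 1.029 × 10⁻⁷ m⁴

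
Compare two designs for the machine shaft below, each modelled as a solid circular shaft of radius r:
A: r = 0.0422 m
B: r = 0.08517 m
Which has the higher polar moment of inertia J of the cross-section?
Model: a solid circular shaft of radius r, so J = (π·r^4) / 2 (SI units).
  A: J = (π × 0.0422^4) / 2 = 4.982 × 10⁻⁶ m⁴
  B: J = (π × 0.08517^4) / 2 = 8.265 × 10⁻⁵ m⁴
8.265 × 10⁻⁵ m⁴ > 4.982 × 10⁻⁶ m⁴, so B is larger.
Final answer: B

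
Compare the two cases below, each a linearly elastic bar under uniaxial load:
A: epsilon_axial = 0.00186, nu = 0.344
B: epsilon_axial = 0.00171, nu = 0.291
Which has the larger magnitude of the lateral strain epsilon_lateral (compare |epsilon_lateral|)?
Model: a linearly elastic bar under uniaxial load, so epsilon_lateral = -nu·epsilon_axial (SI units).
  A: epsilon_lateral = -(0.344 × 0.00186) = -0.0006398
  B: epsilon_lateral = -(0.291 × 0.00171) = -0.0004976
|epsilon_lateral|: A = 0.0006398, B = 0.0004976, so A is larger in magnitude.
Final answer: A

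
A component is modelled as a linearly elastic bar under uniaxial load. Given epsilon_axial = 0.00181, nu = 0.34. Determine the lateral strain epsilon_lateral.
Model: a linearly elastic bar under uniaxial load, so epsilon_lateral = -nu·epsilon_axial.
Substitute:
  epsilon_lateral = -(0.34 × 0.00181)
  epsilon_lateral = -0.0006154
Final answer: epsilon_lateral = -0.0006154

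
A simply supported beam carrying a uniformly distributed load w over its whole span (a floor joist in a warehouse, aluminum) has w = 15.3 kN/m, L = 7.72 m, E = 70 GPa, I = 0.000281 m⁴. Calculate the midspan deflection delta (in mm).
Model: a simply supported beam carrying a uniformly distributed load w over its whole span, so delta = (5·w·L^4) / (384·E·I).
Convert to SI units:
  w = 15.3 kN/m = 15300 N/m
  E = 70 GPa = 7 × 10¹⁰ Pa
Substitute:
  delta = (5 × 15300 × 7.72^4) / (384 × (7 × 10¹⁰) × 0.000281)
  delta = 0.03597 m
Convert: delta = 0.03597 m = 35.97 mm
Final answer: delta = 35.97 mm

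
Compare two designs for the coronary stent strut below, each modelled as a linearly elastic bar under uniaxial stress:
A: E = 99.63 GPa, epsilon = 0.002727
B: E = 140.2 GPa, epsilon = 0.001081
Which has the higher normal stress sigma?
Model: a linearly elastic bar under uniaxial stress, so sigma = E·epsilon (SI units).
  A: sigma = (9.963 × 10¹⁰) × 0.002727 = 2.717 × 10⁸ Pa = 271.7 MPa
  B: sigma = (1.402 × 10¹¹) × 0.001081 = 1.516 × 10⁸ Pa = 151.6 MPa
271.7 MPa > 151.6 MPa, so A is larger.
Final answer: A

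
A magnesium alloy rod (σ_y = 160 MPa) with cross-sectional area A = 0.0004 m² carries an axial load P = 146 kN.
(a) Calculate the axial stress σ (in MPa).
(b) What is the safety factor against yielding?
(a) Axial stress σ = P/A. Convert P = 146 kN = 146000 N.
  σ = 146000 / 0.0004 = 3.65 × 10⁸ Pa = 365 MPa
(b) Safety factor SF = σ_y/σ = 160 / 365 = 0.4384
Final answer: (a) σ = 365 MPa, (b) SF = 0.4384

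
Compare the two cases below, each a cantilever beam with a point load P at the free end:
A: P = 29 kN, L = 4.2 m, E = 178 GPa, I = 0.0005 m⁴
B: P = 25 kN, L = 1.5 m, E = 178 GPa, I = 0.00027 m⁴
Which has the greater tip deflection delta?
Model: a cantilever beam with a point load P at the free end, so delta = (P·L^3) / (3·E·I) (SI units).
  A: delta = (29000 × 4.2^3) / (3 × (1.78 × 10¹¹) × 0.0005) = 0.008047 m = 8.047 mm
  B: delta = (25000 × 1.5^3) / (3 × (1.78 × 10¹¹) × 0.00027) = 0.0005852 m = 0.5852 mm
8.047 mm > 0.5852 mm, so A is larger.
Final answer: A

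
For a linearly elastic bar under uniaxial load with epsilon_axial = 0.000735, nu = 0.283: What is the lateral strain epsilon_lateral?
Model: a linearly elastic bar under uniaxial load, so epsilon_lateral = -nu·epsilon_axial.
Substitute:
  epsilon_lateral = -(0.283 × 0.000735)
  epsilon_lateral = -0.000208
Final answer: epsilon_lateral = -0.000208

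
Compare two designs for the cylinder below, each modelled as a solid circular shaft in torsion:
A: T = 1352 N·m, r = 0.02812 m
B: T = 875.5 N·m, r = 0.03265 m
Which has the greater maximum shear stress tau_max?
Model: a solid circular shaft in torsion, so tau_max = (2·T) / (π·r^3) (SI units).
  A: tau_max = (2 × 1352) / (π × 0.02812^3) = 3.871 × 10⁷ Pa = 38.71 MPa
  B: tau_max = (2 × 875.5) / (π × 0.03265^3) = 1.601 × 10⁷ Pa = 16.01 MPa
38.71 MPa > 16.01 MPa, so A is larger.
Final answer: A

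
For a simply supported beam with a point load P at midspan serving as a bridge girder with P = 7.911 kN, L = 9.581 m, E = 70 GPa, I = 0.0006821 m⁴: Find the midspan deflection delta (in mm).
Model: a simply supported beam with a point load P at midspan, so delta = (P·L^3) / (48·E·I).
Convert to SI units:
  P = 7.911 kN = 7911 N
  E = 70 GPa = 7 × 10¹⁰ Pa
Substitute:
  delta = (7911 × 9.581^3) / (48 × (7 × 10¹⁰) × 0.0006821)
  delta = 0.003036 m
Convert: delta = 0.003036 m = 3.036 mm
Final answer: delta = 3.036 mm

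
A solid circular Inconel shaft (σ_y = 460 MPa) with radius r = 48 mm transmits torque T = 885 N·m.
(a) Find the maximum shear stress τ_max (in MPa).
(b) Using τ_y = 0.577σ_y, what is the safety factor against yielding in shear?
(a) For a solid circular shaft, τ_max = T·r/J with J = π·r^4/2, i.e. τ_max = 2·T / (π·r^3). Convert r = 48 mm = 0.048 m.
  τ_max = (2 × 885) / (π × 0.048^3) = 5.094 × 10⁶ Pa = 5.094 MPa
(b) τ_y = 0.577 × 460 = 265.42 MPa
  SF = τ_y/τ_max = 265.42 / 5.094 = 52.1
Final answer: (a) τ_max = 5.094 MPa, (b) SF = 52.1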